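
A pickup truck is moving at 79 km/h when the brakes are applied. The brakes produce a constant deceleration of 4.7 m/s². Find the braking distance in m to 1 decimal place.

Braking distance ≈ 51.2 m

79 km/h ÷ 3.6 = 21.9444 m/s.
Braking distance = v²/(2a) = 21.9444² / (2 × 4.700) = 481.557 / 9.400 = 51.229 m.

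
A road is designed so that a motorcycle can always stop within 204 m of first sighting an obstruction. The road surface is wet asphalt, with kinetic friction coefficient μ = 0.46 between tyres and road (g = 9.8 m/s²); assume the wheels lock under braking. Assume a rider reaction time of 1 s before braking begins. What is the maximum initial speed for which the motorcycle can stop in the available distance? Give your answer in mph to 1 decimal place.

a = μg = 0.46 × 9.8 = 4.508 m/s².
Stopping distance: v·t_r + v²/(2a) = 204 with t_r = 1 s and a = 4.508 m/s².
So v² + 9.016 v − 1839.26 = 0.
Positive root: v = −a·t_r + √((a·t_r)² + 2a·d) = −4.508 + √(20.322 + 1839.26) = 38.6149 m/s.
38.6149 m/s ÷ 0.44704 = 86.379 mph.

Maximum speed ≈ 86.4 mph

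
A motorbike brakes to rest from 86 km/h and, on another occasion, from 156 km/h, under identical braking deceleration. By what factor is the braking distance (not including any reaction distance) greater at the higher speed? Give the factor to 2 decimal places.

Factor ≈ 3.29

Braking distance d = v²/(2a), so with a fixed, d ∝ v².
Factor = (156/86)² = 1.8140² = 3.2906.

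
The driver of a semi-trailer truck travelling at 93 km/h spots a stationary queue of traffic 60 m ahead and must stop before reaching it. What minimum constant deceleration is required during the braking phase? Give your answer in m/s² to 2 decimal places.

Required deceleration ≈ 5.56 m/s²

93 km/h ÷ 3.6 = 25.8333 m/s.
v² = 2a·d ⇒ a = v²/(2d) = 25.8333² / (2 × 60.000) = 667.359 / 120.000 = 5.5613 m/s².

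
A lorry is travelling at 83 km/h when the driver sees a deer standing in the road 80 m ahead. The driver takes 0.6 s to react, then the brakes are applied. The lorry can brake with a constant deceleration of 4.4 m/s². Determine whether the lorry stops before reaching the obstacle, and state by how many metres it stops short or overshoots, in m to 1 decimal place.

Yes — it stops 5.8 m short of the obstacle

83 km/h ÷ 3.6 = 23.0556 m/s.
Reaction distance = 23.0556 × 0.6 = 13.833 m.
Braking distance = v²/(2a) = 531.561 / 8.800 = 60.405 m.
Total stopping distance = 13.833 + 60.405 = 74.238 m, vs 80 m available — it stops with 80 − 74.238 = 5.762 m to spare.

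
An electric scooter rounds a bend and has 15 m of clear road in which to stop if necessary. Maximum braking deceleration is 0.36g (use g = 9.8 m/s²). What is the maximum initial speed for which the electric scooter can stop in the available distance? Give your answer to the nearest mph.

Maximum speed ≈ 23 mph

a = 0.36 × 9.8 = 3.528 m/s².
v²/(2a) = d ⇒ v = √(2 × 3.528 × 15) = √105.84 = 10.2879 m/s.
10.2879 m/s ÷ 0.44704 = 23.013 mph.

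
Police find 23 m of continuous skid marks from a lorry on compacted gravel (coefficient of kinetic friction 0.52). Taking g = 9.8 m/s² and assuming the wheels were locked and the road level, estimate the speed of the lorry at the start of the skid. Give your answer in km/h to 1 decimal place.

Initial speed ≈ 55.1 km/h

Deceleration a = μg = 0.52 × 9.8 = 5.096 m/s².
v = √(2a·d) = √(2 × 5.096 × 23) = √234.416 = 15.3106 m/s.
= 15.3106 × 3.6 = 55.118 km/h.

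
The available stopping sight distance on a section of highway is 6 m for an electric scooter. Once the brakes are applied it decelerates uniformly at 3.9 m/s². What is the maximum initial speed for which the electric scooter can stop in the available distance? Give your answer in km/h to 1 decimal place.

v²/(2a) = d ⇒ v = √(2 × 3.900 × 6) = √46.80 = 6.8411 m/s.
6.8411 m/s × 3.6 = 24.628 km/h.

Maximum speed ≈ 24.6 km/h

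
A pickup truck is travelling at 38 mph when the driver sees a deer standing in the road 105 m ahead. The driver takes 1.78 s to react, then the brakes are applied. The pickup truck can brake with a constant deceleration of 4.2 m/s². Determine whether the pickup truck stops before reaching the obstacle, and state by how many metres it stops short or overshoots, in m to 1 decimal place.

Yes — it stops 40.4 m short of the obstacle

38 mph × 0.44704 = 16.9875 m/s.
Reaction distance = 16.9875 × 1.78 = 30.238 m.
Braking distance = v²/(2a) = 288.575 / 8.400 = 34.354 m.
Total stopping distance = 30.238 + 34.354 = 64.592 m, vs 105 m available — it stops with 105 − 64.592 = 40.408 m to spare.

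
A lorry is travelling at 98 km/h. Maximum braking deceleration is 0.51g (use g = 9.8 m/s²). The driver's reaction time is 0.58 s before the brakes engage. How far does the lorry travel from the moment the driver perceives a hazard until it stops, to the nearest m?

98 km/h ÷ 3.6 = 27.2222 m/s.
a = 0.51 × 9.8 = 4.998 m/s².
Reaction distance = v·t_r = 27.2222 × 0.58 = 15.789 m.
Braking distance = v²/(2a) = 27.2222² / (2 × 4.998) = 741.048 / 9.996 = 74.134 m.
Total = 15.789 + 74.134 = 89.923 m.

Total stopping distance ≈ 90 m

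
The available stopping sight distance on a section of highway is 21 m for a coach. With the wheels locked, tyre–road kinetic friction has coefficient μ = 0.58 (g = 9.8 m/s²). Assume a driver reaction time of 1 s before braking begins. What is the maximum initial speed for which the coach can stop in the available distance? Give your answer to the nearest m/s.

a = μg = 0.58 × 9.8 = 5.684 m/s².
Stopping distance: v·t_r + v²/(2a) = 21 with t_r = 1 s and a = 5.684 m/s².
So v² + 11.368 v − 238.73 = 0.
Positive root: v = −a·t_r + √((a·t_r)² + 2a·d) = −5.684 + √(32.308 + 238.73) = 10.7792 m/s.

Maximum speed ≈ 11 m/s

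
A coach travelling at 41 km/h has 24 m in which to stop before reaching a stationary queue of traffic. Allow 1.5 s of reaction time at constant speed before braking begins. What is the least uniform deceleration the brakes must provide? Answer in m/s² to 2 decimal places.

Required deceleration ≈ 9.38 m/s²

41 km/h ÷ 3.6 = 11.3889 m/s.
Distance covered during reaction = 11.3889 × 1.5 = 17.083 m.
Distance available for braking: 24 − 17.083 = 6.917 m.
v² = 2a·d ⇒ a = v²/(2d) = 11.3889² / (2 × 6.917) = 129.707 / 13.834 = 9.3760 m/s².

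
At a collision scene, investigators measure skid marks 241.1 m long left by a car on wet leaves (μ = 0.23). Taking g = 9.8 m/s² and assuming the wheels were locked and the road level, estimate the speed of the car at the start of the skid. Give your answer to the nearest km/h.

Initial speed ≈ 119 km/h

Deceleration a = μg = 0.23 × 9.8 = 2.254 m/s².
v = √(2a·d) = √(2 × 2.254 × 241.1) = √1086.879 = 32.9678 m/s.
= 32.9678 × 3.6 = 118.684 km/h.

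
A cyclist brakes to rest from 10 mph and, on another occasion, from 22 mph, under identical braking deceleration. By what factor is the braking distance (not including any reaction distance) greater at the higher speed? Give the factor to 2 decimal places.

Braking distance d = v²/(2a), so with a fixed, d ∝ v².
Factor = (22/10)² = 2.2000² = 4.8400.

Factor ≈ 4.84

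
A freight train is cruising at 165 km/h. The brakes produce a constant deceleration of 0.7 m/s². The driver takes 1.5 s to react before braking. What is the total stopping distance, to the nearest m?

165 km/h ÷ 3.6 = 45.8333 m/s.
Reaction distance = v·t_r = 45.8333 × 1.5 = 68.750 m.
Braking distance = v²/(2a) = 45.8333² / (2 × 0.700) = 2100.691 / 1.400 = 1500.494 m.
Total = 68.750 + 1500.494 = 1569.244 m.

Total stopping distance ≈ 1569 m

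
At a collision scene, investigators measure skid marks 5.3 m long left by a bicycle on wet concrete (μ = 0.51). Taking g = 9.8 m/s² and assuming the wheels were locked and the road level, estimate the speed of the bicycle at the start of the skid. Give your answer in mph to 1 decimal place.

Initial speed ≈ 16.3 mph

Deceleration a = μg = 0.51 × 9.8 = 4.998 m/s².
v = √(2a·d) = √(2 × 4.998 × 5.3) = √52.979 = 7.2787 m/s.
= 7.2787 ÷ 0.44704 = 16.282 mph.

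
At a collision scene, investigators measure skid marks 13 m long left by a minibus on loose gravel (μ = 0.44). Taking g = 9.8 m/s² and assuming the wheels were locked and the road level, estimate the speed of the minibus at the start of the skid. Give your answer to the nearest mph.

Initial speed ≈ 24 mph

Deceleration a = μg = 0.44 × 9.8 = 4.312 m/s².
v = √(2a·d) = √(2 × 4.312 × 13) = √112.112 = 10.5883 m/s.
= 10.5883 ÷ 0.44704 = 23.685 mph.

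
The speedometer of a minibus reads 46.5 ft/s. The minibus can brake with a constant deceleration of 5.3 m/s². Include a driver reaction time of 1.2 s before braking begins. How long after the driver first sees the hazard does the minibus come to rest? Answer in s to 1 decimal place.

Total time ≈ 3.9 s

46.5 ft/s × 0.3048 = 14.1732 m/s.
Braking time = v/a = 14.1732 / 5.300 = 2.674 s.
Total = 1.2 + 2.674 = 3.874 s.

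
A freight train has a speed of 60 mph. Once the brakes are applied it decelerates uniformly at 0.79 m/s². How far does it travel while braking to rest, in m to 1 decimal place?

Braking distance ≈ 455.3 m

60 mph × 0.44704 = 26.8224 m/s.
Braking distance = v²/(2a) = 26.8224² / (2 × 0.790) = 719.441 / 1.580 = 455.342 m.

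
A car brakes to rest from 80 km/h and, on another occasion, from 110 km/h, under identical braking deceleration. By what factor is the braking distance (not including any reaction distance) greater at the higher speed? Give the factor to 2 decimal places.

Factor ≈ 1.89

Braking distance d = v²/(2a), so with a fixed, d ∝ v².
Factor = (110/80)² = 1.3750² = 1.8906.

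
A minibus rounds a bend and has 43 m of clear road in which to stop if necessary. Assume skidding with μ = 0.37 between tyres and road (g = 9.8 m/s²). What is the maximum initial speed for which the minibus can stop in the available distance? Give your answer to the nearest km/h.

Maximum speed ≈ 64 km/h

a = μg = 0.37 × 9.8 = 3.626 m/s².
v²/(2a) = d ⇒ v = √(2 × 3.626 × 43) = √311.84 = 17.6590 m/s.
17.6590 m/s × 3.6 = 63.572 km/h.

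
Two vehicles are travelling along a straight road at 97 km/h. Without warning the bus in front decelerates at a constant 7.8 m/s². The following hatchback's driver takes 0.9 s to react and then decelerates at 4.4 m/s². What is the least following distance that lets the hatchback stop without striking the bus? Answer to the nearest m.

Minimum gap ≈ 60 m

97 km/h ÷ 3.6 = 26.9444 m/s.
Leader travels v²/(2a_L) = 726.001 / 15.600 = 46.539 m before stopping.
Follower covers v·t_r = 26.9444 × 0.9 = 24.250 m while reacting, then v²/(2a_F) = 726.001 / 8.800 = 82.500 m while braking, for a total of 24.250 + 82.500 = 106.750 m.
Since a_F ≤ a_L and the follower starts braking later, the follower is never slower than the leader, so the closest approach is when both have stopped.
Minimum gap = 106.750 − 46.539 = 60.211 m.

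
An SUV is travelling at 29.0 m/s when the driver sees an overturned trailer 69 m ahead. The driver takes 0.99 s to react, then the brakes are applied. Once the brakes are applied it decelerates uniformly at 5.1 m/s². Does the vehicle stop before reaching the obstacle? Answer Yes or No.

Reaction distance = 29.0000 × 0.99 = 28.710 m.
Braking distance = v²/(2a) = 841.000 / 10.200 = 82.451 m.
Total stopping distance = 28.710 + 82.451 = 111.161 m, vs 69 m available — it cannot stop in time and overshoots by 111.161 − 69 = 42.161 m.

No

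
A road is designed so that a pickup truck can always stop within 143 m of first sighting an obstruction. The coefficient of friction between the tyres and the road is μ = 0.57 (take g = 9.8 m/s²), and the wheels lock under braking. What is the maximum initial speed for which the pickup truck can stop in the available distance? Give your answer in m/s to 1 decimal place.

Maximum speed ≈ 40.0 m/s

a = μg = 0.57 × 9.8 = 5.586 m/s².
v²/(2a) = d ⇒ v = √(2 × 5.586 × 143) = √1597.60 = 39.9700 m/s.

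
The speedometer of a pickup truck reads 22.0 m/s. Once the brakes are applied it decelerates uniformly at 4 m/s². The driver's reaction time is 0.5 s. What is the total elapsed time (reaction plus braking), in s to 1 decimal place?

Total time ≈ 6.0 s

Braking time = v/a = 22.0000 / 4.000 = 5.500 s.
Total = 0.5 + 5.500 = 6.000 s.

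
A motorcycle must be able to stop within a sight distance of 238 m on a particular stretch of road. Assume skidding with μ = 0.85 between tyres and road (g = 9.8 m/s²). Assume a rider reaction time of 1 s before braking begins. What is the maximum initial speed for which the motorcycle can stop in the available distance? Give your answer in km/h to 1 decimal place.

a = μg = 0.85 × 9.8 = 8.330 m/s².
Stopping distance: v·t_r + v²/(2a) = 238 with t_r = 1 s and a = 8.330 m/s².
So v² + 16.660 v − 3965.08 = 0.
Positive root: v = −a·t_r + √((a·t_r)² + 2a·d) = −8.330 + √(69.389 + 3965.08) = 55.1875 m/s.
55.1875 m/s × 3.6 = 198.675 km/h.

Maximum speed ≈ 198.7 km/h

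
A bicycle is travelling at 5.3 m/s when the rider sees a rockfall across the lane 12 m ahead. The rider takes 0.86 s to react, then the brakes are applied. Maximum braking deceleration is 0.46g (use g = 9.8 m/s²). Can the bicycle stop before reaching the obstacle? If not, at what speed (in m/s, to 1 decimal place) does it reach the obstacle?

Yes — it stops about 4.3 m short of the obstacle, so it never reaches it

a = 0.46 × 9.8 = 4.508 m/s².
Reaction distance = 5.3000 × 0.86 = 4.558 m.
Braking distance = v²/(2a) = 28.090 / 9.016 = 3.116 m.
Total stopping distance = 4.558 + 3.116 = 7.674 m, vs 12 m available — it stops with 12 − 7.674 = 4.326 m to spare.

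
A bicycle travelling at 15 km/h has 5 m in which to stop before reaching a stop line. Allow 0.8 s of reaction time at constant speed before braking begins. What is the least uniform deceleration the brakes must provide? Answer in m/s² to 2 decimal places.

Required deceleration ≈ 5.21 m/s²

15 km/h ÷ 3.6 = 4.1667 m/s.
Distance covered during reaction = 4.1667 × 0.8 = 3.333 m.
Distance available for braking: 5 − 3.333 = 1.667 m.
v² = 2a·d ⇒ a = v²/(2d) = 4.1667² / (2 × 1.667) = 17.361 / 3.334 = 5.2073 m/s².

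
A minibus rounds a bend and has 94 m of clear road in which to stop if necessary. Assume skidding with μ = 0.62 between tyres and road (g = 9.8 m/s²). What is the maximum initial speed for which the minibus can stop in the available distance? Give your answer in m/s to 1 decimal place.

a = μg = 0.62 × 9.8 = 6.076 m/s².
v²/(2a) = d ⇒ v = √(2 × 6.076 × 94) = √1142.29 = 33.7978 m/s.

Maximum speed ≈ 33.8 m/s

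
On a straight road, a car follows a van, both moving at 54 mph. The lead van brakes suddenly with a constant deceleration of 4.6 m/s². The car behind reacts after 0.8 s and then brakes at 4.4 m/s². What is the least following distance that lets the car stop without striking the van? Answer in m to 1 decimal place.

54 mph × 0.44704 = 24.1402 m/s.
Leader travels v²/(2a_L) = 582.749 / 9.200 = 63.342 m before stopping.
Follower covers v·t_r = 24.1402 × 0.8 = 19.312 m while reacting, then v²/(2a_F) = 582.749 / 8.800 = 66.221 m while braking, for a total of 19.312 + 66.221 = 85.533 m.
Since a_F ≤ a_L and the follower starts braking later, the follower is never slower than the leader, so the closest approach is when both have stopped.
Minimum gap = 85.533 − 63.342 = 22.191 m.

Minimum gap ≈ 22.2 m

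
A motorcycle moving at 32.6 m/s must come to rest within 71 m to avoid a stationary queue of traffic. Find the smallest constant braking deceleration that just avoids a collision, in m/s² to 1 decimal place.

Required deceleration ≈ 7.5 m/s²

v² = 2a·d ⇒ a = v²/(2d) = 32.6000² / (2 × 71.000) = 1062.760 / 142.000 = 7.4842 m/s².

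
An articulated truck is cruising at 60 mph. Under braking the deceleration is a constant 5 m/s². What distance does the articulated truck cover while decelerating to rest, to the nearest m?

60 mph × 0.44704 = 26.8224 m/s.
Braking distance = v²/(2a) = 26.8224² / (2 × 5.000) = 719.441 / 10.000 = 71.944 m.

Braking distance ≈ 72 m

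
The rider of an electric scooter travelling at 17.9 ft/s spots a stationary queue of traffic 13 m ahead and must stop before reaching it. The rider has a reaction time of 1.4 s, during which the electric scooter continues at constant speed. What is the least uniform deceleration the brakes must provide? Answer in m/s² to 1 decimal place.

17.9 ft/s × 0.3048 = 5.4559 m/s.
Distance covered during reaction = 5.4559 × 1.4 = 7.638 m.
Distance available for braking: 13 − 7.638 = 5.362 m.
v² = 2a·d ⇒ a = v²/(2d) = 5.4559² / (2 × 5.362) = 29.767 / 10.724 = 2.7757 m/s².

Required deceleration ≈ 2.8 m/s²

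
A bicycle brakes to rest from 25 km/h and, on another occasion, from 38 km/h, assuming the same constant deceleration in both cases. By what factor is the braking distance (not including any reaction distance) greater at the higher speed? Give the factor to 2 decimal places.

Braking distance d = v²/(2a), so with a fixed, d ∝ v².
Factor = (38/25)² = 1.5200² = 2.3104.

Factor ≈ 2.31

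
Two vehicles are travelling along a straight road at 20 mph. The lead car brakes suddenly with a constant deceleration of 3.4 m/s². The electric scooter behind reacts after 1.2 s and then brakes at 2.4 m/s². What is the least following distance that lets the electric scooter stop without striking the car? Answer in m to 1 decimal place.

Minimum gap ≈ 15.6 m

20 mph × 0.44704 = 8.9408 m/s.
Leader travels v²/(2a_L) = 79.938 / 6.800 = 11.756 m before stopping.
Follower covers v·t_r = 8.9408 × 1.2 = 10.729 m while reacting, then v²/(2a_F) = 79.938 / 4.800 = 16.654 m while braking, for a total of 10.729 + 16.654 = 27.383 m.
Since a_F ≤ a_L and the follower starts braking later, the follower is never slower than the leader, so the closest approach is when both have stopped.
Minimum gap = 27.383 − 11.756 = 15.627 m.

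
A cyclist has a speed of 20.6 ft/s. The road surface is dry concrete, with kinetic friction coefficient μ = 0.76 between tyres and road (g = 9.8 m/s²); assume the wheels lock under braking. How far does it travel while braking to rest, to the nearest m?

20.6 ft/s × 0.3048 = 6.2789 m/s.
a = μg = 0.76 × 9.8 = 7.448 m/s².
Braking distance = v²/(2a) = 6.2789² / (2 × 7.448) = 39.425 / 14.896 = 2.647 m.

Braking distance ≈ 3 m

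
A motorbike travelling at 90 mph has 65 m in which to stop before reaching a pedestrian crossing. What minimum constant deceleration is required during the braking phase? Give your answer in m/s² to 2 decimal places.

90 mph × 0.44704 = 40.2336 m/s.
v² = 2a·d ⇒ a = v²/(2d) = 40.2336² / (2 × 65.000) = 1618.743 / 130.000 = 12.4519 m/s².

Required deceleration ≈ 12.45 m/s²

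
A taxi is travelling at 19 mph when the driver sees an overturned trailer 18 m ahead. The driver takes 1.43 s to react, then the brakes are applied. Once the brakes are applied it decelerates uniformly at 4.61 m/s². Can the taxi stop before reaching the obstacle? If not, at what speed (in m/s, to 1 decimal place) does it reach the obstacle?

19 mph × 0.44704 = 8.4938 m/s.
Reaction distance = 8.4938 × 1.43 = 12.146 m.
Braking distance needed to stop: v²/(2a) = 72.145 / 9.220 = 7.825 m, so total needed = 12.146 + 7.825 = 19.971 m > 18 m — it cannot stop.
Distance remaining when braking begins: 18 − 12.146 = 5.854 m.
v² = v₀² − 2a·d = 72.145 − 2 × 4.610 × 5.854 = 18.171 m²/s².
v = √18.171 = 4.263 m/s.

No — it strikes the obstacle at 4.3 m/s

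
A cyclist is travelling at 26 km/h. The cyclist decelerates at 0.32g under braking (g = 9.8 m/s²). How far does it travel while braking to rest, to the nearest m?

Braking distance ≈ 8 m

26 km/h ÷ 3.6 = 7.2222 m/s.
a = 0.32 × 9.8 = 3.136 m/s².
Braking distance = v²/(2a) = 7.2222² / (2 × 3.136) = 52.160 / 6.272 = 8.316 m.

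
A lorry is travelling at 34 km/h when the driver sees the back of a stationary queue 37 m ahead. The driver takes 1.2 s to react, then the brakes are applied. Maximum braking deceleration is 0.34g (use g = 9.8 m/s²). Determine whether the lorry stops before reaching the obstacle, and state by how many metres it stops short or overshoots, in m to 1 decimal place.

34 km/h ÷ 3.6 = 9.4444 m/s.
a = 0.34 × 9.8 = 3.332 m/s².
Reaction distance = 9.4444 × 1.2 = 11.333 m.
Braking distance = v²/(2a) = 89.197 / 6.664 = 13.385 m.
Total stopping distance = 11.333 + 13.385 = 24.718 m, vs 37 m available — it stops with 37 − 24.718 = 12.282 m to spare.

Yes — it stops 12.3 m short of the obstacle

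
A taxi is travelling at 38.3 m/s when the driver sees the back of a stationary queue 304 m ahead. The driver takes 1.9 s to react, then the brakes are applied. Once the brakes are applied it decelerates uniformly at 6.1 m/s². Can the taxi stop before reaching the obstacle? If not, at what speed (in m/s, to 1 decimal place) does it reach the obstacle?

Yes — it stops about 111.0 m short of the obstacle, so it never reaches it

Reaction distance = 38.3000 × 1.9 = 72.770 m.
Braking distance = v²/(2a) = 1466.890 / 12.200 = 120.237 m.
Total stopping distance = 72.770 + 120.237 = 193.007 m, vs 304 m available — it stops with 304 − 193.007 = 110.993 m to spare.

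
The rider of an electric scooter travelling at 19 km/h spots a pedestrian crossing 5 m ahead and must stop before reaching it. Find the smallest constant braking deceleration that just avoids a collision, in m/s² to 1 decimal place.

Required deceleration ≈ 2.8 m/s²

19 km/h ÷ 3.6 = 5.2778 m/s.
v² = 2a·d ⇒ a = v²/(2d) = 5.2778² / (2 × 5.000) = 27.855 / 10.000 = 2.7855 m/s².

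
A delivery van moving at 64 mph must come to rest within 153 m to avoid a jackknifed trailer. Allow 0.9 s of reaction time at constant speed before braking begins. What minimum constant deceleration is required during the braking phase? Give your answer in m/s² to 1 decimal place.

64 mph × 0.44704 = 28.6106 m/s.
Distance covered during reaction = 28.6106 × 0.9 = 25.750 m.
Distance available for braking: 153 − 25.750 = 127.250 m.
v² = 2a·d ⇒ a = v²/(2d) = 28.6106² / (2 × 127.250) = 818.566 / 254.500 = 3.2164 m/s².

Required deceleration ≈ 3.2 m/s²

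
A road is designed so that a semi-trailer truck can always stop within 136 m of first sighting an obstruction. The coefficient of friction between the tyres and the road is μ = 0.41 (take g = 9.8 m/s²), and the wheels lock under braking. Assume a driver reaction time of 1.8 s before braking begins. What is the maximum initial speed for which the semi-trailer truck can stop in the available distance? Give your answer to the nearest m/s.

Maximum speed ≈ 27 m/s

a = μg = 0.41 × 9.8 = 4.018 m/s².
Stopping distance: v·t_r + v²/(2a) = 136 with t_r = 1.8 s and a = 4.018 m/s².
So v² + 14.465 v − 1092.90 = 0.
Positive root: v = −a·t_r + √((a·t_r)² + 2a·d) = −7.232 + √(52.302 + 1092.90) = 26.6088 m/s.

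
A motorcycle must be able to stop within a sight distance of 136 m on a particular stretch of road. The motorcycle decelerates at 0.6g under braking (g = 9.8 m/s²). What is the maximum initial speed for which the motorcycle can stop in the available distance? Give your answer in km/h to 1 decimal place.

a = 0.6 × 9.8 = 5.880 m/s².
v²/(2a) = d ⇒ v = √(2 × 5.880 × 136) = √1599.36 = 39.9920 m/s.
39.9920 m/s × 3.6 = 143.971 km/h.

Maximum speed ≈ 144.0 km/h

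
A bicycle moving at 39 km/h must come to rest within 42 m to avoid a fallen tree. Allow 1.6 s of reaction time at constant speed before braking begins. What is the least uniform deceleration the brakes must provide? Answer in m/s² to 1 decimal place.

Required deceleration ≈ 2.4 m/s²

39 km/h ÷ 3.6 = 10.8333 m/s.
Distance covered during reaction = 10.8333 × 1.6 = 17.333 m.
Distance available for braking: 42 − 17.333 = 24.667 m.
v² = 2a·d ⇒ a = v²/(2d) = 10.8333² / (2 × 24.667) = 117.360 / 49.334 = 2.3789 m/s².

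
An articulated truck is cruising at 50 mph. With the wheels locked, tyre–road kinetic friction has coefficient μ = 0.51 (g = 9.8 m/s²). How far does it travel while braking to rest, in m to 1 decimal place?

Braking distance ≈ 50.0 m

50 mph × 0.44704 = 22.3520 m/s.
a = μg = 0.51 × 9.8 = 4.998 m/s².
Braking distance = v²/(2a) = 22.3520² / (2 × 4.998) = 499.612 / 9.996 = 49.981 m.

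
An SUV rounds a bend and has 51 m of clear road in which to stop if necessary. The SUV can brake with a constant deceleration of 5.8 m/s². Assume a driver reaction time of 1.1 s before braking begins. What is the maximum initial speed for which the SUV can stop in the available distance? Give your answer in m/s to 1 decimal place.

Stopping distance: v·t_r + v²/(2a) = 51 with t_r = 1.1 s and a = 5.800 m/s².
So v² + 12.760 v − 591.60 = 0.
Positive root: v = −a·t_r + √((a·t_r)² + 2a·d) = −6.380 + √(40.704 + 591.60) = 18.7657 m/s.

Maximum speed ≈ 18.8 m/s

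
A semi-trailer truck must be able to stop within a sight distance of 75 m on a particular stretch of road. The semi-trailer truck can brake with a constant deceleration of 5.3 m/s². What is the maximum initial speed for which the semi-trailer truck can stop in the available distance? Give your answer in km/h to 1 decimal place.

Maximum speed ≈ 101.5 km/h

v²/(2a) = d ⇒ v = √(2 × 5.300 × 75) = √795.00 = 28.1957 m/s.
28.1957 m/s × 3.6 = 101.505 km/h.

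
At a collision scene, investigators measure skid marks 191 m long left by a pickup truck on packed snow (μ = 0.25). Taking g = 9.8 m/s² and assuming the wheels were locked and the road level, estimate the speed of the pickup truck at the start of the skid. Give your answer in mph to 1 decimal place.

Initial speed ≈ 68.4 mph

Deceleration a = μg = 0.25 × 9.8 = 2.450 m/s².
v = √(2a·d) = √(2 × 2.450 × 191) = √935.900 = 30.5925 m/s.
= 30.5925 ÷ 0.44704 = 68.433 mph.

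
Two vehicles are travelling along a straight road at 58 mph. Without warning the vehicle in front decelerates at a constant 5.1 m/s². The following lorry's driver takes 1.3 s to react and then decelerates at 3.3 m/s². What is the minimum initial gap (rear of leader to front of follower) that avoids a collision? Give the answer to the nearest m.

Minimum gap ≈ 70 m

58 mph × 0.44704 = 25.9283 m/s.
Leader travels v²/(2a_L) = 672.277 / 10.200 = 65.910 m before stopping.
Follower covers v·t_r = 25.9283 × 1.3 = 33.707 m while reacting, then v²/(2a_F) = 672.277 / 6.600 = 101.860 m while braking, for a total of 33.707 + 101.860 = 135.567 m.
Since a_F ≤ a_L and the follower starts braking later, the follower is never slower than the leader, so the closest approach is when both have stopped.
Minimum gap = 135.567 − 65.910 = 69.657 m.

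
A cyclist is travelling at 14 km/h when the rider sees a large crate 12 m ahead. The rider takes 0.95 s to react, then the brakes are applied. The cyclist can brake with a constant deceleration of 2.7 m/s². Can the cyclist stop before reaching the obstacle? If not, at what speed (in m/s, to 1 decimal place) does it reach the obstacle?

14 km/h ÷ 3.6 = 3.8889 m/s.
Reaction distance = 3.8889 × 0.95 = 3.694 m.
Braking distance = v²/(2a) = 15.124 / 5.400 = 2.801 m.
Total stopping distance = 3.694 + 2.801 = 6.495 m, vs 12 m available — it stops with 12 − 6.495 = 5.505 m to spare.

Yes — it stops about 5.5 m short of the obstacle, so it never reaches it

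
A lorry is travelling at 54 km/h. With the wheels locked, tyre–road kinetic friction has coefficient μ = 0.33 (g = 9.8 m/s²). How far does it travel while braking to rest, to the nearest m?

54 km/h ÷ 3.6 = 15.0000 m/s.
a = μg = 0.33 × 9.8 = 3.234 m/s².
Braking distance = v²/(2a) = 15.0000² / (2 × 3.234) = 225.000 / 6.468 = 34.787 m.

Braking distance ≈ 35 m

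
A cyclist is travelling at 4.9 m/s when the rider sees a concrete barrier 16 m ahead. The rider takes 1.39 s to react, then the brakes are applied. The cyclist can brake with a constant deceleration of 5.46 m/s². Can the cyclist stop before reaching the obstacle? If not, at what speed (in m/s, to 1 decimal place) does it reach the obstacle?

Yes — it stops about 7.0 m short of the obstacle, so it never reaches it

Reaction distance = 4.9000 × 1.39 = 6.811 m.
Braking distance = v²/(2a) = 24.010 / 10.920 = 2.199 m.
Total stopping distance = 6.811 + 2.199 = 9.010 m, vs 16 m available — it stops with 16 − 9.010 = 6.990 m to spare.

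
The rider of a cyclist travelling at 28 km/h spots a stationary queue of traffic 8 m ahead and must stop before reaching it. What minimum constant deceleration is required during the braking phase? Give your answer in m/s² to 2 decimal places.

Required deceleration ≈ 3.78 m/s²

28 km/h ÷ 3.6 = 7.7778 m/s.
v² = 2a·d ⇒ a = v²/(2d) = 7.7778² / (2 × 8.000) = 60.494 / 16.000 = 3.7809 m/s².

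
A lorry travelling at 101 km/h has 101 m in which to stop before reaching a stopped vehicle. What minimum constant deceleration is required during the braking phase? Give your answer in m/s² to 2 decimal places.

Required deceleration ≈ 3.90 m/s²

101 km/h ÷ 3.6 = 28.0556 m/s.
v² = 2a·d ⇒ a = v²/(2d) = 28.0556² / (2 × 101.000) = 787.117 / 202.000 = 3.8966 m/s².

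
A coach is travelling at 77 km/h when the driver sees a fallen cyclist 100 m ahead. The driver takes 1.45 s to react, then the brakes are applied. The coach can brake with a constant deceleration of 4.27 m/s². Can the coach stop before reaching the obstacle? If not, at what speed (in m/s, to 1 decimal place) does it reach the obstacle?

77 km/h ÷ 3.6 = 21.3889 m/s.
Reaction distance = 21.3889 × 1.45 = 31.014 m.
Braking distance = v²/(2a) = 457.485 / 8.540 = 53.570 m.
Total stopping distance = 31.014 + 53.570 = 84.584 m, vs 100 m available — it stops with 100 − 84.584 = 15.416 m to spare.

Yes — it stops about 15.4 m short of the obstacle, so it never reaches it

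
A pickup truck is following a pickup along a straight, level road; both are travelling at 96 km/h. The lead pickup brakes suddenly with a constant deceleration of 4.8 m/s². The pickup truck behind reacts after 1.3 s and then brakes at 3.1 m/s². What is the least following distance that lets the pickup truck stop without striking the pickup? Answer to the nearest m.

96 km/h ÷ 3.6 = 26.6667 m/s.
Leader travels v²/(2a_L) = 711.113 / 9.600 = 74.074 m before stopping.
Follower covers v·t_r = 26.6667 × 1.3 = 34.667 m while reacting, then v²/(2a_F) = 711.113 / 6.200 = 114.696 m while braking, for a total of 34.667 + 114.696 = 149.363 m.
Since a_F ≤ a_L and the follower starts braking later, the follower is never slower than the leader, so the closest approach is when both have stopped.
Minimum gap = 149.363 − 74.074 = 75.289 m.

Minimum gap ≈ 75 m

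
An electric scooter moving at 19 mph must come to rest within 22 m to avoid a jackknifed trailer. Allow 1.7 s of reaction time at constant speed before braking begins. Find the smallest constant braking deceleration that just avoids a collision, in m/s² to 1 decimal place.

Required deceleration ≈ 4.8 m/s²

19 mph × 0.44704 = 8.4938 m/s.
Distance covered during reaction = 8.4938 × 1.7 = 14.439 m.
Distance available for braking: 22 − 14.439 = 7.561 m.
v² = 2a·d ⇒ a = v²/(2d) = 8.4938² / (2 × 7.561) = 72.145 / 15.122 = 4.7709 m/s².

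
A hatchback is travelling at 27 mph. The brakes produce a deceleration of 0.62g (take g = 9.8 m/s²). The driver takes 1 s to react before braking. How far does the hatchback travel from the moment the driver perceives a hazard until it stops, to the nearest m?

Total stopping distance ≈ 24 m

27 mph × 0.44704 = 12.0701 m/s.
a = 0.62 × 9.8 = 6.076 m/s².
Reaction distance = v·t_r = 12.0701 × 1 = 12.070 m.
Braking distance = v²/(2a) = 12.0701² / (2 × 6.076) = 145.687 / 12.152 = 11.989 m.
Total = 12.070 + 11.989 = 24.059 m.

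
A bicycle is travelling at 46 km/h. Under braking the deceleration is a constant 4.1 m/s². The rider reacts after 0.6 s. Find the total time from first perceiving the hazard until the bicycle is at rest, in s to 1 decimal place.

Total time ≈ 3.7 s

46 km/h ÷ 3.6 = 12.7778 m/s.
Braking time = v/a = 12.7778 / 4.100 = 3.117 s.
Total = 0.6 + 3.117 = 3.717 s.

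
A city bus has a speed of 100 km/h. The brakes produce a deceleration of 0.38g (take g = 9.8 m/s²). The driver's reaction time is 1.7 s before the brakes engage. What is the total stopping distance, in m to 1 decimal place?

100 km/h ÷ 3.6 = 27.7778 m/s.
a = 0.38 × 9.8 = 3.724 m/s².
Reaction distance = v·t_r = 27.7778 × 1.7 = 47.222 m.
Braking distance = v²/(2a) = 27.7778² / (2 × 3.724) = 771.606 / 7.448 = 103.599 m.
Total = 47.222 + 103.599 = 150.821 m.

Total stopping distance ≈ 150.8 m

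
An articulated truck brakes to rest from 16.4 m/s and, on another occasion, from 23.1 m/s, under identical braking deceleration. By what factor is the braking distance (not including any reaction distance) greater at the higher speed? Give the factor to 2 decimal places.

Factor ≈ 1.98

Braking distance d = v²/(2a), so with a fixed, d ∝ v².
Factor = (23.1/16.4)² = 1.4085² = 1.9839.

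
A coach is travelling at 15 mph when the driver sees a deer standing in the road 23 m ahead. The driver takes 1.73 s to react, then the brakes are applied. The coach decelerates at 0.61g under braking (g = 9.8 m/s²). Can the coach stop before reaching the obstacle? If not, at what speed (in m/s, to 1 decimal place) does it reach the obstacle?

15 mph × 0.44704 = 6.7056 m/s.
a = 0.61 × 9.8 = 5.978 m/s².
Reaction distance = 6.7056 × 1.73 = 11.601 m.
Braking distance = v²/(2a) = 44.965 / 11.956 = 3.761 m.
Total stopping distance = 11.601 + 3.761 = 15.362 m, vs 23 m available — it stops with 23 − 15.362 = 7.638 m to spare.

Yes — it stops about 7.6 m short of the obstacle, so it never reaches it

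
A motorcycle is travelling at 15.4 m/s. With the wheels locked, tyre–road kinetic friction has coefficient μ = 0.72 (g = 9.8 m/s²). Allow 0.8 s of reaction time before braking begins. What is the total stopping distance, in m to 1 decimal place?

Total stopping distance ≈ 29.1 m

a = μg = 0.72 × 9.8 = 7.056 m/s².
Reaction distance = v·t_r = 15.4000 × 0.8 = 12.320 m.
Braking distance = v²/(2a) = 15.4000² / (2 × 7.056) = 237.160 / 14.112 = 16.806 m.
Total = 12.320 + 16.806 = 29.126 m.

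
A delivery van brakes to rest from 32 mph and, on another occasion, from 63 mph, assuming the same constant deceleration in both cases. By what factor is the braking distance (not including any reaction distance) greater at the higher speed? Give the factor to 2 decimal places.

Factor ≈ 3.88

Braking distance d = v²/(2a), so with a fixed, d ∝ v².
Factor = (63/32)² = 1.9688² = 3.8762.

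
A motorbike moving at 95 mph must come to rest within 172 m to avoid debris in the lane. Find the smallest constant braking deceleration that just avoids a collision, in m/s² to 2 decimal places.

Required deceleration ≈ 5.24 m/s²

95 mph × 0.44704 = 42.4688 m/s.
v² = 2a·d ⇒ a = v²/(2d) = 42.4688² / (2 × 172.000) = 1803.599 / 344.000 = 5.2430 m/s².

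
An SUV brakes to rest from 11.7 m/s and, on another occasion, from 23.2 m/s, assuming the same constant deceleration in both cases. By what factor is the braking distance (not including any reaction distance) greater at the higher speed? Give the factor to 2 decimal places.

Factor ≈ 3.93

Braking distance d = v²/(2a), so with a fixed, d ∝ v².
Factor = (23.2/11.7)² = 1.9829² = 3.9319.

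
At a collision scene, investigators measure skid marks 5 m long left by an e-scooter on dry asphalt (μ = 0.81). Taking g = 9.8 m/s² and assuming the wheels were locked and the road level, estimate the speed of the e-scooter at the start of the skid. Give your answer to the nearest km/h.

Initial speed ≈ 32 km/h

Deceleration a = μg = 0.81 × 9.8 = 7.938 m/s².
v = √(2a·d) = √(2 × 7.938 × 5) = √79.380 = 8.9095 m/s.
= 8.9095 × 3.6 = 32.074 km/h.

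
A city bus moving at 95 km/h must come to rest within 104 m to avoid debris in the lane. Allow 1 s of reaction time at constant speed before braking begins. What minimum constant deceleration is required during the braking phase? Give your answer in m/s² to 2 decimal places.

Required deceleration ≈ 4.49 m/s²

95 km/h ÷ 3.6 = 26.3889 m/s.
Distance covered during reaction = 26.3889 × 1 = 26.389 m.
Distance available for braking: 104 − 26.389 = 77.611 m.
v² = 2a·d ⇒ a = v²/(2d) = 26.3889² / (2 × 77.611) = 696.374 / 155.222 = 4.4863 m/s².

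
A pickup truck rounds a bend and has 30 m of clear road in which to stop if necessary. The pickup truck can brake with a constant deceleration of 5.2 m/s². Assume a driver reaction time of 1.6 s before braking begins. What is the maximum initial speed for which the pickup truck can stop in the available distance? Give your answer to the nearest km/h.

Maximum speed ≈ 40 km/h

Stopping distance: v·t_r + v²/(2a) = 30 with t_r = 1.6 s and a = 5.200 m/s².
So v² + 16.640 v − 312.00 = 0.
Positive root: v = −a·t_r + √((a·t_r)² + 2a·d) = −8.320 + √(69.222 + 312.00) = 11.2049 m/s.
11.2049 m/s × 3.6 = 40.338 km/h.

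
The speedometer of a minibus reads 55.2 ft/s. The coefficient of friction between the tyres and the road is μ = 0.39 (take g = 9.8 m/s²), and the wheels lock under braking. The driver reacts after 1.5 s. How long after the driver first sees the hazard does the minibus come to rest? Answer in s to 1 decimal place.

55.2 ft/s × 0.3048 = 16.8250 m/s.
a = μg = 0.39 × 9.8 = 3.822 m/s².
Braking time = v/a = 16.8250 / 3.822 = 4.402 s.
Total = 1.5 + 4.402 = 5.902 s.

Total time ≈ 5.9 s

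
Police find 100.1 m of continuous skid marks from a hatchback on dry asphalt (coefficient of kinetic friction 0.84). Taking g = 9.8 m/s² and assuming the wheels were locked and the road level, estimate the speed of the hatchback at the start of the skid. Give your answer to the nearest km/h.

Deceleration a = μg = 0.84 × 9.8 = 8.232 m/s².
v = √(2a·d) = √(2 × 8.232 × 100.1) = √1648.046 = 40.5961 m/s.
= 40.5961 × 3.6 = 146.146 km/h.

Initial speed ≈ 146 km/h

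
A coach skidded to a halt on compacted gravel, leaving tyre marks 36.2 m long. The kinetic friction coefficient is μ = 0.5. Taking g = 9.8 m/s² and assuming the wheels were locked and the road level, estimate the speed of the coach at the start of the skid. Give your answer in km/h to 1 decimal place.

Initial speed ≈ 67.8 km/h

Deceleration a = μg = 0.5 × 9.8 = 4.900 m/s².
v = √(2a·d) = √(2 × 4.900 × 36.2) = √354.760 = 18.8351 m/s.
= 18.8351 × 3.6 = 67.806 km/h.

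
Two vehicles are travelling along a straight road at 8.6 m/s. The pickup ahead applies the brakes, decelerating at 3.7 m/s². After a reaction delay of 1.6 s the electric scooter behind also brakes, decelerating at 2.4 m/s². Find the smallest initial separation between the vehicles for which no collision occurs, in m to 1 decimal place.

Leader travels v²/(2a_L) = 73.960 / 7.400 = 9.995 m before stopping.
Follower covers v·t_r = 8.6000 × 1.6 = 13.760 m while reacting, then v²/(2a_F) = 73.960 / 4.800 = 15.408 m while braking, for a total of 13.760 + 15.408 = 29.168 m.
Since a_F ≤ a_L and the follower starts braking later, the follower is never slower than the leader, so the closest approach is when both have stopped.
Minimum gap = 29.168 − 9.995 = 19.173 m.

Minimum gap ≈ 19.2 m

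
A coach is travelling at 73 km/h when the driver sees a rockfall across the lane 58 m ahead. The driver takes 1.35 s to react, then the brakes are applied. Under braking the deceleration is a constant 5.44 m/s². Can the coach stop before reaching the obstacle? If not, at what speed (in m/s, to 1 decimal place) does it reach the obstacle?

No — it strikes the obstacle at 8.8 m/s

73 km/h ÷ 3.6 = 20.2778 m/s.
Reaction distance = 20.2778 × 1.35 = 27.375 m.
Braking distance needed to stop: v²/(2a) = 411.189 / 10.880 = 37.793 m, so total needed = 27.375 + 37.793 = 65.168 m > 58 m — it cannot stop.
Distance remaining when braking begins: 58 − 27.375 = 30.625 m.
v² = v₀² − 2a·d = 411.189 − 2 × 5.440 × 30.625 = 77.989 m²/s².
v = √77.989 = 8.831 m/s.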